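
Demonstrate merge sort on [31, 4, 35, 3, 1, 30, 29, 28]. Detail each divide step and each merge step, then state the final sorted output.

Merge sort trace:

Split: [31, 4, 35, 3, 1, 30, 29, 28] -> [31, 4, 35, 3] and [1, 30, 29, 28]
  Split: [31, 4, 35, 3] -> [31, 4] and [35, 3]
    Split: [31, 4] -> [31] and [4]
    Merge: [31] + [4] -> [4, 31]
    Split: [35, 3] -> [35] and [3]
    Merge: [35] + [3] -> [3, 35]
  Merge: [4, 31] + [3, 35] -> [3, 4, 31, 35]
  Split: [1, 30, 29, 28] -> [1, 30] and [29, 28]
    Split: [1, 30] -> [1] and [30]
    Merge: [1] + [30] -> [1, 30]
    Split: [29, 28] -> [29] and [28]
    Merge: [29] + [28] -> [28, 29]
  Merge: [1, 30] + [28, 29] -> [1, 28, 29, 30]
Merge: [3, 4, 31, 35] + [1, 28, 29, 30] -> [1, 3, 4, 28, 29, 30, 31, 35]

Final sorted array: [1, 3, 4, 28, 29, 30, 31, 35]

The merge sort proceeds by recursively splitting the array and merging sorted halves.
After all merges, the sorted array is [1, 3, 4, 28, 29, 30, 31, 35].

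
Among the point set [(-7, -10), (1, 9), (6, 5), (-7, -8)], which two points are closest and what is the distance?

Computing all pairwise distances among 4 points:

d((-7, -10), (1, 9)) = 20.6155
d((-7, -10), (6, 5)) = 19.8494
d((-7, -10), (-7, -8)) = 2.0 <-- minimum
d((1, 9), (6, 5)) = 6.4031
d((1, 9), (-7, -8)) = 18.7883
d((6, 5), (-7, -8)) = 18.3848

Closest pair: (-7, -10) and (-7, -8) with distance 2.0

The closest pair is (-7, -10) and (-7, -8) with Euclidean distance 2.0. For 4 points, brute-force pairwise comparison is shown above. For large n, the divide-and-conquer algorithm (sort by x, recurse on halves, check the dividing strip) achieves O(n log n).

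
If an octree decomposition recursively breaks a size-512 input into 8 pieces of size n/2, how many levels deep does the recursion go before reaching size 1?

For divide and conquer with division factor 2:

Problem sizes at each level:
Level 0: 512
Level 1: 256
Level 2: 128
Level 3: 64
Level 4: 32
Level 5: 16
Level 6: 8
Level 7: 4
Level 8: 2
Level 9: 1

The root is level 0 and the size-1 base case is level 9 (the tree spans levels 0 through 9, i.e. 10 levels counting the root), so the depth is the number of divisions: log_2(512) = 9

The recursion tree depth is log_2(512) = 9. At each level, the problem size is divided by 2, so it takes 9 divisions to reduce to a base case of size 1. The algorithm makes 8 recursive calls at each level.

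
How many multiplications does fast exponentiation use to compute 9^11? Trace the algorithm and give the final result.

Computing 9^11 by squaring (build up from 9^1; each line after the first costs one multiplication):

9^1 = 9
9^2 = (9^1)^2 = 9^2 = 81
9^4 = (9^2)^2 = 81^2 = 6561
9^5 = 9 * 9^4 = 9 * 6561 = 59049
9^10 = (9^5)^2 = 59049^2 = 3486784401
9^11 = 9 * 9^10 = 9 * 3486784401 = 31381059609

Result: 31381059609
Multiplications needed: 5 (5 lines after 9^1)

9^11 = 31381059609. Using exponentiation by squaring, this requires 5 multiplications. The key idea: if the exponent is even, square the half-power; if odd, multiply by the base once.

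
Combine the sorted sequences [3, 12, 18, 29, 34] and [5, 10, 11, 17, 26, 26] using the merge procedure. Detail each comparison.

Merging process:

Compare 3 vs 5: take 3 from left. Merged: [3]
Compare 12 vs 5: take 5 from right. Merged: [3, 5]
Compare 12 vs 10: take 10 from right. Merged: [3, 5, 10]
Compare 12 vs 11: take 11 from right. Merged: [3, 5, 10, 11]
Compare 12 vs 17: take 12 from left. Merged: [3, 5, 10, 11, 12]
Compare 18 vs 17: take 17 from right. Merged: [3, 5, 10, 11, 12, 17]
Compare 18 vs 26: take 18 from left. Merged: [3, 5, 10, 11, 12, 17, 18]
Compare 29 vs 26: take 26 from right. Merged: [3, 5, 10, 11, 12, 17, 18, 26]
Compare 29 vs 26: take 26 from right. Merged: [3, 5, 10, 11, 12, 17, 18, 26, 26]
Append remaining from left: [29, 34]. Merged: [3, 5, 10, 11, 12, 17, 18, 26, 26, 29, 34]

Final merged array: [3, 5, 10, 11, 12, 17, 18, 26, 26, 29, 34]
Total comparisons: 9

The merged array is [3, 5, 10, 11, 12, 17, 18, 26, 26, 29, 34], requiring 9 comparisons. The merge step runs in O(n) time where n is the total number of elements.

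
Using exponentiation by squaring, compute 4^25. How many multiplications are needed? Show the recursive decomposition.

Computing 4^25 by squaring (build up from 4^1; each line after the first costs one multiplication):

4^1 = 4
4^2 = (4^1)^2 = 4^2 = 16
4^3 = 4 * 4^2 = 4 * 16 = 64
4^6 = (4^3)^2 = 64^2 = 4096
4^12 = (4^6)^2 = 4096^2 = 16777216
4^24 = (4^12)^2 = 16777216^2 = 281474976710656
4^25 = 4 * 4^24 = 4 * 281474976710656 = 1125899906842624

Result: 1125899906842624
Multiplications needed: 6 (6 lines after 4^1)

4^25 = 1125899906842624. Using exponentiation by squaring, this requires 6 multiplications. The key idea: if the exponent is even, square the half-power; if odd, multiply by the base once.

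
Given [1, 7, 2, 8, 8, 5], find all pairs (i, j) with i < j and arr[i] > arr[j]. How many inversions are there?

Finding inversions in [1, 7, 2, 8, 8, 5]:

(1, 2): arr[1]=7 > arr[2]=2
(1, 5): arr[1]=7 > arr[5]=5
(3, 5): arr[3]=8 > arr[5]=5
(4, 5): arr[4]=8 > arr[5]=5

Total inversions: 4

The array has 4 inversion(s): (1,2), (1,5), (3,5), (4,5). Each pair (i,j) satisfies i < j and arr[i] > arr[j].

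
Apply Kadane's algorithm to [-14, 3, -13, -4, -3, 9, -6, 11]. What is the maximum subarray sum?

Using Kadane's algorithm on [-14, 3, -13, -4, -3, 9, -6, 11]:

Scanning through the array:
Position 1 (value 3): max_ending_here = 3, max_so_far = 3
Position 2 (value -13): max_ending_here = -10, max_so_far = 3
Position 3 (value -4): max_ending_here = -4, max_so_far = 3
Position 4 (value -3): max_ending_here = -3, max_so_far = 3
Position 5 (value 9): max_ending_here = 9, max_so_far = 9
Position 6 (value -6): max_ending_here = 3, max_so_far = 9
Position 7 (value 11): max_ending_here = 14, max_so_far = 14

Maximum subarray: [9, -6, 11]
Maximum sum: 14

The maximum subarray is [9, -6, 11] with sum 14. This subarray runs from index 5 to index 7.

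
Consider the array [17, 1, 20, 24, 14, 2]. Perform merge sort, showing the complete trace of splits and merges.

Merge sort trace:

Split: [17, 1, 20, 24, 14, 2] -> [17, 1, 20] and [24, 14, 2]
  Split: [17, 1, 20] -> [17] and [1, 20]
    Split: [1, 20] -> [1] and [20]
    Merge: [1] + [20] -> [1, 20]
  Merge: [17] + [1, 20] -> [1, 17, 20]
  Split: [24, 14, 2] -> [24] and [14, 2]
    Split: [14, 2] -> [14] and [2]
    Merge: [14] + [2] -> [2, 14]
  Merge: [24] + [2, 14] -> [2, 14, 24]
Merge: [1, 17, 20] + [2, 14, 24] -> [1, 2, 14, 17, 20, 24]

Final sorted array: [1, 2, 14, 17, 20, 24]

The merge sort proceeds by recursively splitting the array and merging sorted halves.
After all merges, the sorted array is [1, 2, 14, 17, 20, 24].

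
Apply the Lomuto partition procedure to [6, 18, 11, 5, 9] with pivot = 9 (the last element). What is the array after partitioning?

Lomuto partition with pivot = 9:

Initial array: [6, 18, 11, 5, 9]

arr[0]=6 <= 9: swap with position 0, array becomes [6, 18, 11, 5, 9]
arr[1]=18 > 9: no swap
arr[2]=11 > 9: no swap
arr[3]=5 <= 9: swap with position 1, array becomes [6, 5, 11, 18, 9]

Place pivot at position 2: [6, 5, 9, 18, 11]
Pivot position: 2

After partitioning with pivot 9, the array becomes [6, 5, 9, 18, 11]. The pivot is placed at index 2. All elements to the left of the pivot are <= 9, and all elements to the right are > 9.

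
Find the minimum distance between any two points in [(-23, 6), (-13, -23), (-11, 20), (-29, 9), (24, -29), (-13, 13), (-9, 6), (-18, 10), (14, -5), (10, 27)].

Computing all pairwise distances among 10 points:

d((-23, 6), (-13, -23)) = 30.6757
d((-23, 6), (-11, 20)) = 18.4391
d((-23, 6), (-29, 9)) = 6.7082
d((-23, 6), (24, -29)) = 58.6003
d((-23, 6), (-13, 13)) = 12.2066
d((-23, 6), (-9, 6)) = 14.0
d((-23, 6), (-18, 10)) = 6.4031
d((-23, 6), (14, -5)) = 38.6005
d((-23, 6), (10, 27)) = 39.1152
d((-13, -23), (-11, 20)) = 43.0465
d((-13, -23), (-29, 9)) = 35.7771
d((-13, -23), (24, -29)) = 37.4833
d((-13, -23), (-13, 13)) = 36.0
d((-13, -23), (-9, 6)) = 29.2746
d((-13, -23), (-18, 10)) = 33.3766
d((-13, -23), (14, -5)) = 32.45
d((-13, -23), (10, 27)) = 55.0364
d((-11, 20), (-29, 9)) = 21.095
d((-11, 20), (24, -29)) = 60.2163
d((-11, 20), (-13, 13)) = 7.2801
d((-11, 20), (-9, 6)) = 14.1421
d((-11, 20), (-18, 10)) = 12.2066
d((-11, 20), (14, -5)) = 35.3553
d((-11, 20), (10, 27)) = 22.1359
d((-29, 9), (24, -29)) = 65.215
d((-29, 9), (-13, 13)) = 16.4924
d((-29, 9), (-9, 6)) = 20.2237
d((-29, 9), (-18, 10)) = 11.0454
d((-29, 9), (14, -5)) = 45.2217
d((-29, 9), (10, 27)) = 42.9535
d((24, -29), (-13, 13)) = 55.9732
d((24, -29), (-9, 6)) = 48.1041
d((24, -29), (-18, 10)) = 57.3149
d((24, -29), (14, -5)) = 26.0
d((24, -29), (10, 27)) = 57.7235
d((-13, 13), (-9, 6)) = 8.0623
d((-13, 13), (-18, 10)) = 5.831 <-- minimum
d((-13, 13), (14, -5)) = 32.45
d((-13, 13), (10, 27)) = 26.9258
d((-9, 6), (-18, 10)) = 9.8489
d((-9, 6), (14, -5)) = 25.4951
d((-9, 6), (10, 27)) = 28.3196
d((-18, 10), (14, -5)) = 35.3412
d((-18, 10), (10, 27)) = 32.7567
d((14, -5), (10, 27)) = 32.249

Closest pair: (-13, 13) and (-18, 10) with distance 5.831

The closest pair is (-13, 13) and (-18, 10) with Euclidean distance 5.831. For 10 points, brute-force pairwise comparison is shown above. For large n, the divide-and-conquer algorithm (sort by x, recurse on halves, check the dividing strip) achieves O(n log n).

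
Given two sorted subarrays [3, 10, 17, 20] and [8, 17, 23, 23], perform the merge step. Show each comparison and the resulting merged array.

Merging process:

Compare 3 vs 8: take 3 from left. Merged: [3]
Compare 10 vs 8: take 8 from right. Merged: [3, 8]
Compare 10 vs 17: take 10 from left. Merged: [3, 8, 10]
Compare 17 vs 17: take 17 from left. Merged: [3, 8, 10, 17]
Compare 20 vs 17: take 17 from right. Merged: [3, 8, 10, 17, 17]
Compare 20 vs 23: take 20 from left. Merged: [3, 8, 10, 17, 17, 20]
Append remaining from right: [23, 23]. Merged: [3, 8, 10, 17, 17, 20, 23, 23]

Final merged array: [3, 8, 10, 17, 17, 20, 23, 23]
Total comparisons: 6

The merged array is [3, 8, 10, 17, 17, 20, 23, 23], requiring 6 comparisons. The merge step runs in O(n) time where n is the total number of elements.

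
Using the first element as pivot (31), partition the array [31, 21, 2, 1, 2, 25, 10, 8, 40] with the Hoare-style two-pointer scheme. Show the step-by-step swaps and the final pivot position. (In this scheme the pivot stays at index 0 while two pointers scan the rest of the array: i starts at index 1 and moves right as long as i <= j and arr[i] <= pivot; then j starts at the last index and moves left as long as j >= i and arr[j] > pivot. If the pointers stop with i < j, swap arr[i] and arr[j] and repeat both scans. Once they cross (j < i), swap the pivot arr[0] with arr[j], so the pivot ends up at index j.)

Hoare-style two-pointer partition with pivot = 31:

Initial array: [31, 21, 2, 1, 2, 25, 10, 8, 40]

Pointers start at i = 1, j = 8.
i ends at 8, j ends at 7: the pointers have crossed (j < i), so scanning stops.

Swap pivot arr[0] with arr[7] to place pivot at position 7: [8, 21, 2, 1, 2, 25, 10, 31, 40]
Pivot position: 7

After partitioning with pivot 31, the array becomes [8, 21, 2, 1, 2, 25, 10, 31, 40]. The pivot is placed at index 7. All elements to the left of the pivot are <= 31, and all elements to the right are > 31.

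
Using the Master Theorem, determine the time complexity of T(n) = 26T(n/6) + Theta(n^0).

Master Theorem for T(n) = 26T(n/6) + O(n^0):

a = 26, b = 6, c = 0
log_b(a) = log_6(26) = 1.8184

Case 1: c = 0 < log_6(26) = 1.8184
T(n) = O(n^(log_6 26))

For T(n) = 26T(n/6) + O(n^0): log_6(26) = 1.8184. This is Case 1 of the Master Theorem (c < log_b(a), work dominated by leaves), giving O(n^(log_6 26)).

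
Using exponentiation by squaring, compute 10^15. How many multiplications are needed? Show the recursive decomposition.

Computing 10^15 by squaring (build up from 10^1; each line after the first costs one multiplication):

10^1 = 10
10^2 = (10^1)^2 = 10^2 = 100
10^3 = 10 * 10^2 = 10 * 100 = 1000
10^6 = (10^3)^2 = 1000^2 = 1000000
10^7 = 10 * 10^6 = 10 * 1000000 = 10000000
10^14 = (10^7)^2 = 10000000^2 = 100000000000000
10^15 = 10 * 10^14 = 10 * 100000000000000 = 1000000000000000

Result: 1000000000000000
Multiplications needed: 6 (6 lines after 10^1)

10^15 = 1000000000000000. Using exponentiation by squaring, this requires 6 multiplications. The key idea: if the exponent is even, square the half-power; if odd, multiply by the base once.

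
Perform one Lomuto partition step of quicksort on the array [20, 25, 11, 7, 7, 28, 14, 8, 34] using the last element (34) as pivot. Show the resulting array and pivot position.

Lomuto partition with pivot = 34:

Initial array: [20, 25, 11, 7, 7, 28, 14, 8, 34]

arr[0]=20 <= 34: swap with position 0, array becomes [20, 25, 11, 7, 7, 28, 14, 8, 34]
arr[1]=25 <= 34: swap with position 1, array becomes [20, 25, 11, 7, 7, 28, 14, 8, 34]
arr[2]=11 <= 34: swap with position 2, array becomes [20, 25, 11, 7, 7, 28, 14, 8, 34]
arr[3]=7 <= 34: swap with position 3, array becomes [20, 25, 11, 7, 7, 28, 14, 8, 34]
arr[4]=7 <= 34: swap with position 4, array becomes [20, 25, 11, 7, 7, 28, 14, 8, 34]
arr[5]=28 <= 34: swap with position 5, array becomes [20, 25, 11, 7, 7, 28, 14, 8, 34]
arr[6]=14 <= 34: swap with position 6, array becomes [20, 25, 11, 7, 7, 28, 14, 8, 34]
arr[7]=8 <= 34: swap with position 7, array becomes [20, 25, 11, 7, 7, 28, 14, 8, 34]

Place pivot at position 8: [20, 25, 11, 7, 7, 28, 14, 8, 34]
Pivot position: 8

After partitioning with pivot 34, the array becomes [20, 25, 11, 7, 7, 28, 14, 8, 34]. The pivot is placed at index 8. All elements to the left of the pivot are <= 34, and all elements to the right are > 34.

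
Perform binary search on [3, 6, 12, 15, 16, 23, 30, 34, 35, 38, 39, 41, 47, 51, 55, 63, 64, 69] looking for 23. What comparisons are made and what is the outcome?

Binary search for 23 in [3, 6, 12, 15, 16, 23, 30, 34, 35, 38, 39, 41, 47, 51, 55, 63, 64, 69]:

lo=0, hi=17, mid=8, arr[mid]=35 -> 35 > 23, search left half
lo=0, hi=7, mid=3, arr[mid]=15 -> 15 < 23, search right half
lo=4, hi=7, mid=5, arr[mid]=23 -> Found target at index 5!

Binary search finds 23 at index 5 after 3 comparisons. The search repeatedly halves the search space by comparing with the middle element.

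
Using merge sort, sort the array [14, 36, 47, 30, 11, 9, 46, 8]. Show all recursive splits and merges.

Merge sort trace:

Split: [14, 36, 47, 30, 11, 9, 46, 8] -> [14, 36, 47, 30] and [11, 9, 46, 8]
  Split: [14, 36, 47, 30] -> [14, 36] and [47, 30]
    Split: [14, 36] -> [14] and [36]
    Merge: [14] + [36] -> [14, 36]
    Split: [47, 30] -> [47] and [30]
    Merge: [47] + [30] -> [30, 47]
  Merge: [14, 36] + [30, 47] -> [14, 30, 36, 47]
  Split: [11, 9, 46, 8] -> [11, 9] and [46, 8]
    Split: [11, 9] -> [11] and [9]
    Merge: [11] + [9] -> [9, 11]
    Split: [46, 8] -> [46] and [8]
    Merge: [46] + [8] -> [8, 46]
  Merge: [9, 11] + [8, 46] -> [8, 9, 11, 46]
Merge: [14, 30, 36, 47] + [8, 9, 11, 46] -> [8, 9, 11, 14, 30, 36, 46, 47]

Final sorted array: [8, 9, 11, 14, 30, 36, 46, 47]

The merge sort proceeds by recursively splitting the array and merging sorted halves.
After all merges, the sorted array is [8, 9, 11, 14, 30, 36, 46, 47].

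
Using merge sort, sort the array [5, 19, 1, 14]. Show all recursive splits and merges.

Merge sort trace:

Split: [5, 19, 1, 14] -> [5, 19] and [1, 14]
  Split: [5, 19] -> [5] and [19]
  Merge: [5] + [19] -> [5, 19]
  Split: [1, 14] -> [1] and [14]
  Merge: [1] + [14] -> [1, 14]
Merge: [5, 19] + [1, 14] -> [1, 5, 14, 19]

Final sorted array: [1, 5, 14, 19]

The merge sort proceeds by recursively splitting the array and merging sorted halves.
After all merges, the sorted array is [1, 5, 14, 19].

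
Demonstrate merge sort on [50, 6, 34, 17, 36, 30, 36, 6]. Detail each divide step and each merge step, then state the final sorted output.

Merge sort trace:

Split: [50, 6, 34, 17, 36, 30, 36, 6] -> [50, 6, 34, 17] and [36, 30, 36, 6]
  Split: [50, 6, 34, 17] -> [50, 6] and [34, 17]
    Split: [50, 6] -> [50] and [6]
    Merge: [50] + [6] -> [6, 50]
    Split: [34, 17] -> [34] and [17]
    Merge: [34] + [17] -> [17, 34]
  Merge: [6, 50] + [17, 34] -> [6, 17, 34, 50]
  Split: [36, 30, 36, 6] -> [36, 30] and [36, 6]
    Split: [36, 30] -> [36] and [30]
    Merge: [36] + [30] -> [30, 36]
    Split: [36, 6] -> [36] and [6]
    Merge: [36] + [6] -> [6, 36]
  Merge: [30, 36] + [6, 36] -> [6, 30, 36, 36]
Merge: [6, 17, 34, 50] + [6, 30, 36, 36] -> [6, 6, 17, 30, 34, 36, 36, 50]

Final sorted array: [6, 6, 17, 30, 34, 36, 36, 50]

The merge sort proceeds by recursively splitting the array and merging sorted halves.
After all merges, the sorted array is [6, 6, 17, 30, 34, 36, 36, 50].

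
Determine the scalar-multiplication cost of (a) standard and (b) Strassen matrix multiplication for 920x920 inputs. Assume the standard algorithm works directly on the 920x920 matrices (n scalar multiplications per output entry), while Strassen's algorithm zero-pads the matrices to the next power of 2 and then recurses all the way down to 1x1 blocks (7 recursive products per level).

Matrix multiplication for 920x920 matrices:

Strassen's algorithm requires power-of-2 dimensions. Pad 920x920 to 1024x1024 (next power of 2).

Standard algorithm: 920^3 = 778688000 multiplications
Strassen's algorithm: 7^(log2(1024)) = 7^10 = 282475249 multiplications
Savings: 778688000 - 282475249 = 496212751 multiplications

Standard: 778688000 multiplications (920^3). Strassen: 282475249 multiplications (7^10, after padding to 1024x1024). Strassen reduces 8 recursive multiplications to 7 at each level.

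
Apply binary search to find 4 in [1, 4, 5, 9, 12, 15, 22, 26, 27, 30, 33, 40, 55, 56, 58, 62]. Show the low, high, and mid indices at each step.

Binary search for 4 in [1, 4, 5, 9, 12, 15, 22, 26, 27, 30, 33, 40, 55, 56, 58, 62]:

lo=0, hi=15, mid=7, arr[mid]=26 -> 26 > 4, search left half
lo=0, hi=6, mid=3, arr[mid]=9 -> 9 > 4, search left half
lo=0, hi=2, mid=1, arr[mid]=4 -> Found target at index 1!

Binary search finds 4 at index 1 after 3 comparisons. The search repeatedly halves the search space by comparing with the middle element.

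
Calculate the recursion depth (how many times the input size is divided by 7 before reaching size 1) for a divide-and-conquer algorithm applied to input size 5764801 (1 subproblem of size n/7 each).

For divide and conquer with division factor 7:

Problem sizes at each level:
Level 0: 5764801
Level 1: 823543
Level 2: 117649
Level 3: 16807
Level 4: 2401
Level 5: 343
Level 6: 49
Level 7: 7
Level 8: 1

The root is level 0 and the size-1 base case is level 8 (the tree spans levels 0 through 8, i.e. 9 levels counting the root), so the depth is the number of divisions: log_7(5764801) = 8

The recursion tree depth is log_7(5764801) = 8. At each level, the problem size is divided by 7, so it takes 8 divisions to reduce to a base case of size 1. The algorithm makes 1 recursive call at each level.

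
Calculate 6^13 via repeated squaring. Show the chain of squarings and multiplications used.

Computing 6^13 by squaring (build up from 6^1; each line after the first costs one multiplication):

6^1 = 6
6^2 = (6^1)^2 = 6^2 = 36
6^3 = 6 * 6^2 = 6 * 36 = 216
6^6 = (6^3)^2 = 216^2 = 46656
6^12 = (6^6)^2 = 46656^2 = 2176782336
6^13 = 6 * 6^12 = 6 * 2176782336 = 13060694016

Result: 13060694016
Multiplications needed: 5 (5 lines after 6^1)

6^13 = 13060694016. Using exponentiation by squaring, this requires 5 multiplications. The key idea: if the exponent is even, square the half-power; if odd, multiply by the base once.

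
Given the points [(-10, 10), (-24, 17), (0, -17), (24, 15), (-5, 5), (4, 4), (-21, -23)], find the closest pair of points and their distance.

Computing all pairwise distances among 7 points:

d((-10, 10), (-24, 17)) = 15.6525
d((-10, 10), (0, -17)) = 28.7924
d((-10, 10), (24, 15)) = 34.3657
d((-10, 10), (-5, 5)) = 7.0711 <-- minimum
d((-10, 10), (4, 4)) = 15.2315
d((-10, 10), (-21, -23)) = 34.7851
d((-24, 17), (0, -17)) = 41.6173
d((-24, 17), (24, 15)) = 48.0416
d((-24, 17), (-5, 5)) = 22.4722
d((-24, 17), (4, 4)) = 30.8707
d((-24, 17), (-21, -23)) = 40.1123
d((0, -17), (24, 15)) = 40.0
d((0, -17), (-5, 5)) = 22.561
d((0, -17), (4, 4)) = 21.3776
d((0, -17), (-21, -23)) = 21.8403
d((24, 15), (-5, 5)) = 30.6757
d((24, 15), (4, 4)) = 22.8254
d((24, 15), (-21, -23)) = 58.8982
d((-5, 5), (4, 4)) = 9.0554
d((-5, 5), (-21, -23)) = 32.249
d((4, 4), (-21, -23)) = 36.7967

Closest pair: (-10, 10) and (-5, 5) with distance 7.0711

The closest pair is (-10, 10) and (-5, 5) with Euclidean distance 7.0711. For 7 points, brute-force pairwise comparison is shown above. For large n, the divide-and-conquer algorithm (sort by x, recurse on halves, check the dividing strip) achieves O(n log n).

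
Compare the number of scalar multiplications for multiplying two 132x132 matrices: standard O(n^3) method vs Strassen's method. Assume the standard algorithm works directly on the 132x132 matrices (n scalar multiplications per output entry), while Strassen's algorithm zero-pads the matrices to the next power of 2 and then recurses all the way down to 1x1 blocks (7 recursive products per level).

Matrix multiplication for 132x132 matrices:

Strassen's algorithm requires power-of-2 dimensions. Pad 132x132 to 256x256 (next power of 2).

Standard algorithm: 132^3 = 2299968 multiplications
Strassen's algorithm: 7^(log2(256)) = 7^8 = 5764801 multiplications
Difference: 2299968 - 5764801 = -3464833 (Strassen uses MORE here due to padding overhead — for small or just-over-power-of-2 n, padding can outweigh the per-level savings)

Standard: 2299968 multiplications (132^3). Strassen: 5764801 multiplications (7^8, after padding to 256x256). Strassen reduces 8 recursive multiplications to 7 at each level.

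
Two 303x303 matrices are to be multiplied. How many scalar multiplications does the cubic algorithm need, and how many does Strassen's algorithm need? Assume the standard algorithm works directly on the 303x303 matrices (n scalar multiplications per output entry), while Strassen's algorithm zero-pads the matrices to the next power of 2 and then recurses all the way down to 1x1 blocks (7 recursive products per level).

Matrix multiplication for 303x303 matrices:

Strassen's algorithm requires power-of-2 dimensions. Pad 303x303 to 512x512 (next power of 2).

Standard algorithm: 303^3 = 27818127 multiplications
Strassen's algorithm: 7^(log2(512)) = 7^9 = 40353607 multiplications
Difference: 27818127 - 40353607 = -12535480 (Strassen uses MORE here due to padding overhead — for small or just-over-power-of-2 n, padding can outweigh the per-level savings)

Standard: 27818127 multiplications (303^3). Strassen: 40353607 multiplications (7^9, after padding to 512x512). Strassen reduces 8 recursive multiplications to 7 at each level.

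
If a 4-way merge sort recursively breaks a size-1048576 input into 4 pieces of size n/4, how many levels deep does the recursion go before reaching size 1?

For divide and conquer with division factor 4:

Problem sizes at each level:
Level 0: 1048576
Level 1: 262144
Level 2: 65536
Level 3: 16384
Level 4: 4096
Level 5: 1024
Level 6: 256
Level 7: 64
Level 8: 16
Level 9: 4
Level 10: 1

The root is level 0 and the size-1 base case is level 10 (the tree spans levels 0 through 10, i.e. 11 levels counting the root), so the depth is the number of divisions: log_4(1048576) = 10

The recursion tree depth is log_4(1048576) = 10. At each level, the problem size is divided by 4, so it takes 10 divisions to reduce to a base case of size 1. The algorithm makes 4 recursive calls at each level.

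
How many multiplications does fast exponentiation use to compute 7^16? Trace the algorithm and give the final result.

Computing 7^16 by squaring (build up from 7^1; each line after the first costs one multiplication):

7^1 = 7
7^2 = (7^1)^2 = 7^2 = 49
7^4 = (7^2)^2 = 49^2 = 2401
7^8 = (7^4)^2 = 2401^2 = 5764801
7^16 = (7^8)^2 = 5764801^2 = 33232930569601

Result: 33232930569601
Multiplications needed: 4 (4 lines after 7^1)

7^16 = 33232930569601. Using exponentiation by squaring, this requires 4 multiplications. The key idea: if the exponent is even, square the half-power; if odd, multiply by the base once.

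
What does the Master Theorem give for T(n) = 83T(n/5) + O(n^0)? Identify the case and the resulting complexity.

Master Theorem for T(n) = 83T(n/5) + O(n^0):

a = 83, b = 5, c = 0
log_b(a) = log_5(83) = 2.7456

Case 1: c = 0 < log_5(83) = 2.7456
T(n) = O(n^(log_5 83))

For T(n) = 83T(n/5) + O(n^0): log_5(83) = 2.7456. This is Case 1 of the Master Theorem (c < log_b(a), work dominated by leaves), giving O(n^(log_5 83)).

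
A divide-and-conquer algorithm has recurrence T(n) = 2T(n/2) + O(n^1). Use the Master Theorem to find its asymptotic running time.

Master Theorem for T(n) = 2T(n/2) + O(n^1):

a = 2, b = 2, c = 1
log_b(a) = log_2(2) = 1.0000

Case 2: c = 1 = log_2(2) = 1.0000
T(n) = O(n^1 log n) = O(n log n)

For T(n) = 2T(n/2) + O(n^1): log_2(2) = 1.0000. This is Case 2 of the Master Theorem (c = log_b(a), equal work at all levels), giving O(n log n).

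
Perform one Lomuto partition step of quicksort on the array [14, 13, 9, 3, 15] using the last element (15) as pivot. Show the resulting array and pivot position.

Lomuto partition with pivot = 15:

Initial array: [14, 13, 9, 3, 15]

arr[0]=14 <= 15: swap with position 0, array becomes [14, 13, 9, 3, 15]
arr[1]=13 <= 15: swap with position 1, array becomes [14, 13, 9, 3, 15]
arr[2]=9 <= 15: swap with position 2, array becomes [14, 13, 9, 3, 15]
arr[3]=3 <= 15: swap with position 3, array becomes [14, 13, 9, 3, 15]

Place pivot at position 4: [14, 13, 9, 3, 15]
Pivot position: 4

After partitioning with pivot 15, the array becomes [14, 13, 9, 3, 15]. The pivot is placed at index 4. All elements to the left of the pivot are <= 15, and all elements to the right are > 15.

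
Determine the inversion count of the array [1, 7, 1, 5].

Finding inversions in [1, 7, 1, 5]:

(1, 2): arr[1]=7 > arr[2]=1
(1, 3): arr[1]=7 > arr[3]=5

Total inversions: 2

The array has 2 inversion(s): (1,2), (1,3). Each pair (i,j) satisfies i < j and arr[i] > arr[j].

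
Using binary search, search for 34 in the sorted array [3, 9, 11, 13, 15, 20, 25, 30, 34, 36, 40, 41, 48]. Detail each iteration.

Binary search for 34 in [3, 9, 11, 13, 15, 20, 25, 30, 34, 36, 40, 41, 48]:

lo=0, hi=12, mid=6, arr[mid]=25 -> 25 < 34, search right half
lo=7, hi=12, mid=9, arr[mid]=36 -> 36 > 34, search left half
lo=7, hi=8, mid=7, arr[mid]=30 -> 30 < 34, search right half
lo=8, hi=8, mid=8, arr[mid]=34 -> Found target at index 8!

Binary search finds 34 at index 8 after 4 comparisons. The search repeatedly halves the search space by comparing with the middle element.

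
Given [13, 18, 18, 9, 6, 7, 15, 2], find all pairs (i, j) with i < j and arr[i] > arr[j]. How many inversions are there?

Finding inversions in [13, 18, 18, 9, 6, 7, 15, 2]:

(0, 3): arr[0]=13 > arr[3]=9
(0, 4): arr[0]=13 > arr[4]=6
(0, 5): arr[0]=13 > arr[5]=7
(0, 7): arr[0]=13 > arr[7]=2
(1, 3): arr[1]=18 > arr[3]=9
(1, 4): arr[1]=18 > arr[4]=6
(1, 5): arr[1]=18 > arr[5]=7
(1, 6): arr[1]=18 > arr[6]=15
(1, 7): arr[1]=18 > arr[7]=2
(2, 3): arr[2]=18 > arr[3]=9
(2, 4): arr[2]=18 > arr[4]=6
(2, 5): arr[2]=18 > arr[5]=7
(2, 6): arr[2]=18 > arr[6]=15
(2, 7): arr[2]=18 > arr[7]=2
(3, 4): arr[3]=9 > arr[4]=6
(3, 5): arr[3]=9 > arr[5]=7
(3, 7): arr[3]=9 > arr[7]=2
(4, 7): arr[4]=6 > arr[7]=2
(5, 7): arr[5]=7 > arr[7]=2
(6, 7): arr[6]=15 > arr[7]=2

Total inversions: 20

The array has 20 inversion(s): (0,3), (0,4), (0,5), (0,7), (1,3), (1,4), (1,5), (1,6), (1,7), (2,3), (2,4), (2,5), (2,6), (2,7), (3,4), (3,5), (3,7), (4,7), (5,7), (6,7). Each pair (i,j) satisfies i < j and arr[i] > arr[j].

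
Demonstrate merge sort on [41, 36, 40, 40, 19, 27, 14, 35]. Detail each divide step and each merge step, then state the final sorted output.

Merge sort trace:

Split: [41, 36, 40, 40, 19, 27, 14, 35] -> [41, 36, 40, 40] and [19, 27, 14, 35]
  Split: [41, 36, 40, 40] -> [41, 36] and [40, 40]
    Split: [41, 36] -> [41] and [36]
    Merge: [41] + [36] -> [36, 41]
    Split: [40, 40] -> [40] and [40]
    Merge: [40] + [40] -> [40, 40]
  Merge: [36, 41] + [40, 40] -> [36, 40, 40, 41]
  Split: [19, 27, 14, 35] -> [19, 27] and [14, 35]
    Split: [19, 27] -> [19] and [27]
    Merge: [19] + [27] -> [19, 27]
    Split: [14, 35] -> [14] and [35]
    Merge: [14] + [35] -> [14, 35]
  Merge: [19, 27] + [14, 35] -> [14, 19, 27, 35]
Merge: [36, 40, 40, 41] + [14, 19, 27, 35] -> [14, 19, 27, 35, 36, 40, 40, 41]

Final sorted array: [14, 19, 27, 35, 36, 40, 40, 41]

The merge sort proceeds by recursively splitting the array and merging sorted halves.
After all merges, the sorted array is [14, 19, 27, 35, 36, 40, 40, 41].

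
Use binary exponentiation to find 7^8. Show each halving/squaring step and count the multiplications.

Computing 7^8 by squaring (build up from 7^1; each line after the first costs one multiplication):

7^1 = 7
7^2 = (7^1)^2 = 7^2 = 49
7^4 = (7^2)^2 = 49^2 = 2401
7^8 = (7^4)^2 = 2401^2 = 5764801

Result: 5764801
Multiplications needed: 3 (3 lines after 7^1)

7^8 = 5764801. Using exponentiation by squaring, this requires 3 multiplications. The key idea: if the exponent is even, square the half-power; if odd, multiply by the base once.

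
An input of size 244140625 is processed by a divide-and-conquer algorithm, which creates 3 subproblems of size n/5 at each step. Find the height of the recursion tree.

For divide and conquer with division factor 5:

Problem sizes at each level:
Level 0: 244140625
Level 1: 48828125
Level 2: 9765625
Level 3: 1953125
Level 4: 390625
Level 5: 78125
Level 6: 15625
Level 7: 3125
Level 8: 625
Level 9: 125
Level 10: 25
Level 11: 5
Level 12: 1

The root is level 0 and the size-1 base case is level 12 (the tree spans levels 0 through 12, i.e. 13 levels counting the root), so the depth is the number of divisions: log_5(244140625) = 12

The recursion tree depth is log_5(244140625) = 12. At each level, the problem size is divided by 5, so it takes 12 divisions to reduce to a base case of size 1. The algorithm makes 3 recursive calls at each level.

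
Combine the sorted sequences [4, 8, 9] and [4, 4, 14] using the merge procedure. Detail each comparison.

Merging process:

Compare 4 vs 4: take 4 from left. Merged: [4]
Compare 8 vs 4: take 4 from right. Merged: [4, 4]
Compare 8 vs 4: take 4 from right. Merged: [4, 4, 4]
Compare 8 vs 14: take 8 from left. Merged: [4, 4, 4, 8]
Compare 9 vs 14: take 9 from left. Merged: [4, 4, 4, 8, 9]
Append remaining from right: [14]. Merged: [4, 4, 4, 8, 9, 14]

Final merged array: [4, 4, 4, 8, 9, 14]
Total comparisons: 5

The merged array is [4, 4, 4, 8, 9, 14], requiring 5 comparisons. The merge step runs in O(n) time where n is the total number of elements.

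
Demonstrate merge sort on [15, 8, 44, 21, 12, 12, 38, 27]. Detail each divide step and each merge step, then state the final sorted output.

Merge sort trace:

Split: [15, 8, 44, 21, 12, 12, 38, 27] -> [15, 8, 44, 21] and [12, 12, 38, 27]
  Split: [15, 8, 44, 21] -> [15, 8] and [44, 21]
    Split: [15, 8] -> [15] and [8]
    Merge: [15] + [8] -> [8, 15]
    Split: [44, 21] -> [44] and [21]
    Merge: [44] + [21] -> [21, 44]
  Merge: [8, 15] + [21, 44] -> [8, 15, 21, 44]
  Split: [12, 12, 38, 27] -> [12, 12] and [38, 27]
    Split: [12, 12] -> [12] and [12]
    Merge: [12] + [12] -> [12, 12]
    Split: [38, 27] -> [38] and [27]
    Merge: [38] + [27] -> [27, 38]
  Merge: [12, 12] + [27, 38] -> [12, 12, 27, 38]
Merge: [8, 15, 21, 44] + [12, 12, 27, 38] -> [8, 12, 12, 15, 21, 27, 38, 44]

Final sorted array: [8, 12, 12, 15, 21, 27, 38, 44]

The merge sort proceeds by recursively splitting the array and merging sorted halves.
After all merges, the sorted array is [8, 12, 12, 15, 21, 27, 38, 44].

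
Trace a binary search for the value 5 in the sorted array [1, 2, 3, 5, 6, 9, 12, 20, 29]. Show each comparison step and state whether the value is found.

Binary search for 5 in [1, 2, 3, 5, 6, 9, 12, 20, 29]:

lo=0, hi=8, mid=4, arr[mid]=6 -> 6 > 5, search left half
lo=0, hi=3, mid=1, arr[mid]=2 -> 2 < 5, search right half
lo=2, hi=3, mid=2, arr[mid]=3 -> 3 < 5, search right half
lo=3, hi=3, mid=3, arr[mid]=5 -> Found target at index 3!

Binary search finds 5 at index 3 after 4 comparisons. The search repeatedly halves the search space by comparing with the middle element.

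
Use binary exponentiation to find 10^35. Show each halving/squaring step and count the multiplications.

Computing 10^35 by squaring (build up from 10^1; each line after the first costs one multiplication):

10^1 = 10
10^2 = (10^1)^2 = 10^2 = 100
10^4 = (10^2)^2 = 100^2 = 10000
10^8 = (10^4)^2 = 10000^2 = 100000000
10^16 = (10^8)^2 = 100000000^2 = 10000000000000000
10^17 = 10 * 10^16 = 10 * 10000000000000000 = 100000000000000000
10^34 = (10^17)^2 = 100000000000000000^2 = 10000000000000000000000000000000000
10^35 = 10 * 10^34 = 10 * 10000000000000000000000000000000000 = 100000000000000000000000000000000000

Result: 100000000000000000000000000000000000
Multiplications needed: 7 (7 lines after 10^1)

10^35 = 100000000000000000000000000000000000. Using exponentiation by squaring, this requires 7 multiplications. The key idea: if the exponent is even, square the half-power; if odd, multiply by the base once.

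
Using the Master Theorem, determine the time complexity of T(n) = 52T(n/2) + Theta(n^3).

Master Theorem for T(n) = 52T(n/2) + O(n^3):

a = 52, b = 2, c = 3
log_b(a) = log_2(52) = 5.7004

Case 1: c = 3 < log_2(52) = 5.7004
T(n) = O(n^(log_2 52))

For T(n) = 52T(n/2) + O(n^3): log_2(52) = 5.7004. This is Case 1 of the Master Theorem (c < log_b(a), work dominated by leaves), giving O(n^(log_2 52)).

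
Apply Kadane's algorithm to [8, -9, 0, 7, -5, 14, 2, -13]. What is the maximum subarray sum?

Using Kadane's algorithm on [8, -9, 0, 7, -5, 14, 2, -13]:

Scanning through the array:
Position 1 (value -9): max_ending_here = -1, max_so_far = 8
Position 2 (value 0): max_ending_here = 0, max_so_far = 8
Position 3 (value 7): max_ending_here = 7, max_so_far = 8
Position 4 (value -5): max_ending_here = 2, max_so_far = 8
Position 5 (value 14): max_ending_here = 16, max_so_far = 16
Position 6 (value 2): max_ending_here = 18, max_so_far = 18
Position 7 (value -13): max_ending_here = 5, max_so_far = 18

Maximum subarray: [0, 7, -5, 14, 2]
Maximum sum: 18

The maximum subarray is [0, 7, -5, 14, 2] with sum 18. This subarray runs from index 2 to index 6.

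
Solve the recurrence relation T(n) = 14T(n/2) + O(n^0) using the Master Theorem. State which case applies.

Master Theorem for T(n) = 14T(n/2) + O(n^0):

a = 14, b = 2, c = 0
log_b(a) = log_2(14) = 3.8074

Case 1: c = 0 < log_2(14) = 3.8074
T(n) = O(n^(log_2 14))

For T(n) = 14T(n/2) + O(n^0): log_2(14) = 3.8074. This is Case 1 of the Master Theorem (c < log_b(a), work dominated by leaves), giving O(n^(log_2 14)).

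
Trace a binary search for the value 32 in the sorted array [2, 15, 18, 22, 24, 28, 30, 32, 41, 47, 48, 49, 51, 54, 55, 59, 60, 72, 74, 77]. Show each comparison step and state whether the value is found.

Binary search for 32 in [2, 15, 18, 22, 24, 28, 30, 32, 41, 47, 48, 49, 51, 54, 55, 59, 60, 72, 74, 77]:

lo=0, hi=19, mid=9, arr[mid]=47 -> 47 > 32, search left half
lo=0, hi=8, mid=4, arr[mid]=24 -> 24 < 32, search right half
lo=5, hi=8, mid=6, arr[mid]=30 -> 30 < 32, search right half
lo=7, hi=8, mid=7, arr[mid]=32 -> Found target at index 7!

Binary search finds 32 at index 7 after 4 comparisons. The search repeatedly halves the search space by comparing with the middle element.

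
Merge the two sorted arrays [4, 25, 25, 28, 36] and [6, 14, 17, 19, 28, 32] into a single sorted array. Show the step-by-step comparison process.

Merging process:

Compare 4 vs 6: take 4 from left. Merged: [4]
Compare 25 vs 6: take 6 from right. Merged: [4, 6]
Compare 25 vs 14: take 14 from right. Merged: [4, 6, 14]
Compare 25 vs 17: take 17 from right. Merged: [4, 6, 14, 17]
Compare 25 vs 19: take 19 from right. Merged: [4, 6, 14, 17, 19]
Compare 25 vs 28: take 25 from left. Merged: [4, 6, 14, 17, 19, 25]
Compare 25 vs 28: take 25 from left. Merged: [4, 6, 14, 17, 19, 25, 25]
Compare 28 vs 28: take 28 from left. Merged: [4, 6, 14, 17, 19, 25, 25, 28]
Compare 36 vs 28: take 28 from right. Merged: [4, 6, 14, 17, 19, 25, 25, 28, 28]
Compare 36 vs 32: take 32 from right. Merged: [4, 6, 14, 17, 19, 25, 25, 28, 28, 32]
Append remaining from left: [36]. Merged: [4, 6, 14, 17, 19, 25, 25, 28, 28, 32, 36]

Final merged array: [4, 6, 14, 17, 19, 25, 25, 28, 28, 32, 36]
Total comparisons: 10

The merged array is [4, 6, 14, 17, 19, 25, 25, 28, 28, 32, 36], requiring 10 comparisons. The merge step runs in O(n) time where n is the total number of elements.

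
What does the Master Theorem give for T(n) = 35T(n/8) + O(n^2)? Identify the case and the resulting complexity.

Master Theorem for T(n) = 35T(n/8) + O(n^2):

a = 35, b = 8, c = 2
log_b(a) = log_8(35) = 1.7098

Case 3: c = 2 > log_8(35) = 1.7098
T(n) = O(n^2) = O(n^2)

For T(n) = 35T(n/8) + O(n^2): log_8(35) = 1.7098. This is Case 3 of the Master Theorem (c > log_b(a), work dominated by root), giving O(n^2).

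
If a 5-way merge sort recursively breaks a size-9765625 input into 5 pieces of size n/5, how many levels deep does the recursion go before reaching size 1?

For divide and conquer with division factor 5:

Problem sizes at each level:
Level 0: 9765625
Level 1: 1953125
Level 2: 390625
Level 3: 78125
Level 4: 15625
Level 5: 3125
Level 6: 625
Level 7: 125
Level 8: 25
Level 9: 5
Level 10: 1

The root is level 0 and the size-1 base case is level 10 (the tree spans levels 0 through 10, i.e. 11 levels counting the root), so the depth is the number of divisions: log_5(9765625) = 10

The recursion tree depth is log_5(9765625) = 10. At each level, the problem size is divided by 5, so it takes 10 divisions to reduce to a base case of size 1. The algorithm makes 5 recursive calls at each level.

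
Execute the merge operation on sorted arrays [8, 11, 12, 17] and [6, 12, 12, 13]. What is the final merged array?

Merging process:

Compare 8 vs 6: take 6 from right. Merged: [6]
Compare 8 vs 12: take 8 from left. Merged: [6, 8]
Compare 11 vs 12: take 11 from left. Merged: [6, 8, 11]
Compare 12 vs 12: take 12 from left. Merged: [6, 8, 11, 12]
Compare 17 vs 12: take 12 from right. Merged: [6, 8, 11, 12, 12]
Compare 17 vs 12: take 12 from right. Merged: [6, 8, 11, 12, 12, 12]
Compare 17 vs 13: take 13 from right. Merged: [6, 8, 11, 12, 12, 12, 13]
Append remaining from left: [17]. Merged: [6, 8, 11, 12, 12, 12, 13, 17]

Final merged array: [6, 8, 11, 12, 12, 12, 13, 17]
Total comparisons: 7

The merged array is [6, 8, 11, 12, 12, 12, 13, 17], requiring 7 comparisons. The merge step runs in O(n) time where n is the total number of elements.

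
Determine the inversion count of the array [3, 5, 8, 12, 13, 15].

Finding inversions in [3, 5, 8, 12, 13, 15]:


Total inversions: 0

The array has 0 inversions. It is already sorted.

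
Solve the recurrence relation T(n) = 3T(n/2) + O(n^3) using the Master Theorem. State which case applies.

Master Theorem for T(n) = 3T(n/2) + O(n^3):

a = 3, b = 2, c = 3
log_b(a) = log_2(3) = 1.5850

Case 3: c = 3 > log_2(3) = 1.5850
T(n) = O(n^3) = O(n^3)

For T(n) = 3T(n/2) + O(n^3): log_2(3) = 1.5850. This is Case 3 of the Master Theorem (c > log_b(a), work dominated by root), giving O(n^3).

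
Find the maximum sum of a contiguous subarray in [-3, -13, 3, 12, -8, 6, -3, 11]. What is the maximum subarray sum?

Using Kadane's algorithm on [-3, -13, 3, 12, -8, 6, -3, 11]:

Scanning through the array:
Position 1 (value -13): max_ending_here = -13, max_so_far = -3
Position 2 (value 3): max_ending_here = 3, max_so_far = 3
Position 3 (value 12): max_ending_here = 15, max_so_far = 15
Position 4 (value -8): max_ending_here = 7, max_so_far = 15
Position 5 (value 6): max_ending_here = 13, max_so_far = 15
Position 6 (value -3): max_ending_here = 10, max_so_far = 15
Position 7 (value 11): max_ending_here = 21, max_so_far = 21

Maximum subarray: [3, 12, -8, 6, -3, 11]
Maximum sum: 21

The maximum subarray is [3, 12, -8, 6, -3, 11] with sum 21. This subarray runs from index 2 to index 7.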